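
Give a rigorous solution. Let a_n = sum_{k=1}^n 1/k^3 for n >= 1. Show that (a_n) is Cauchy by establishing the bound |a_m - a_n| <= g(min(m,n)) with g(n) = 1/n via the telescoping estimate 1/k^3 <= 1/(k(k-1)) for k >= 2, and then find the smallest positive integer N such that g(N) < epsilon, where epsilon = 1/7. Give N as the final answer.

For m > n >= 1: |a_m - a_n| = sum_{k=n+1}^m 1/k^3.
Use 1/k^3 <= 1/(k(k-1)) = 1/(k-1) - 1/k for k >= 2 (which holds since k^3 >= k^2 >= k(k-1) for k >= 2):
sum_{k=n+1}^m 1/k^3 <= sum_{k=n+1}^m (1/(k-1) - 1/k) = 1/n - 1/m <= 1/n.
By symmetry the same bound holds with n,m swapped, so |a_m - a_n| <= 1/min(m,n) = g(min(m,n)). Since g(n) -> 0, (a_n) is Cauchy.
Now solve g(N) < 1/7: 1/N < 1/7 <=> N > 1/(1/7) = 7.
The smallest integer strictly greater than 7 is N = 8.
Check: g(8) = 1/8 < 1/7; g(7) = 1/7 >= 1/7. So N = 8.

8


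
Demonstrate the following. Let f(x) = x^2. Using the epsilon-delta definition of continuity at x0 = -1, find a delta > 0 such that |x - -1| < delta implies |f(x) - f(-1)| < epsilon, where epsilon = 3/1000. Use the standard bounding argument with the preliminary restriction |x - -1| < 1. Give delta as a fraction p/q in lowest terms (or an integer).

Factor: |x^2 - (-1)^2| = |x - -1| * |x + -1|.
Impose |x - -1| < 1 first. Then |x + -1| = |(x - -1) + 2*(-1)| <= |x - -1| + 2*|-1| < 1 + 2 = 3.
So |x^2 - (-1)^2| < delta * 3.
We need delta * 3 <= 3/1000, i.e. delta <= 3/1000/3 = 1/1000.
Since 1/1000 < 1, this is tighter than 1; take delta = 1/1000.
So delta = 1/1000 works.

1/1000


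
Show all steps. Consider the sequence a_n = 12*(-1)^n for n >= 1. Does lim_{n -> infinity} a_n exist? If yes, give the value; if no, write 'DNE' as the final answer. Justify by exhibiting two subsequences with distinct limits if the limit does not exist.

Examine the behaviour of a_n along subsequences.
Even-n subsequence a_{2k} = 12 -> 12. Odd-n subsequence a_{2k+1} = -12 -> -12.
Since these two subsequential limits are 12 and -12, distinct, the full sequence cannot converge (a convergent sequence has all subsequences tending to the same limit). So lim a_n does not exist.

DNE


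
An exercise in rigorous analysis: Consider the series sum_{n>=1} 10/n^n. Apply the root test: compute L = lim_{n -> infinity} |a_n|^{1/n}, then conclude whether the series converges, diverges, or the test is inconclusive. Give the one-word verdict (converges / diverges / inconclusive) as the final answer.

Let a_n denote the general term. Form |a_n|^(1/n) and simplify:
|a_n|^(1/n) = 10^(1/n)/n
Take the limit as n -> infinity: L = 0.
Since L = 0 < 1, the root test implies convergence.

converges


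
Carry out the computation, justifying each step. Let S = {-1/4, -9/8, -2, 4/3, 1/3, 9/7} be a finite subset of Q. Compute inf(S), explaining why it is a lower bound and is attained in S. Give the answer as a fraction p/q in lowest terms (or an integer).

S is finite, so inf(S) = min(S).
Sorted increasing:
-2, -9/8, -1/4, 1/3, 9/7, 4/3
The extremum is -2.
For every x in S, x >= -2. And -2 is in S, so it is attained.
Therefore inf(S) = -2.

-2


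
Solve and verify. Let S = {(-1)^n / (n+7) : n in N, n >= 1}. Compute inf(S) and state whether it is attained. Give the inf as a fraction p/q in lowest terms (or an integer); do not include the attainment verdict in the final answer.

Analysis:
- Values: -1/8, 1/9, -1/10, 1/11, -1/12, ...
- Positive terms (even n): 1/(2+7), 1/(4+7), ... decreasing -> max = 1/9 (n=2).
- Negative terms (odd n): -1/(1+7), -1/(3+7), ... increasing -> min = -1/8 (n=1).
- So sup = 1/9 (attained at n=2); inf = -1/8 (attained at n=1).
Conclusion: inf(S) = -1/8, attained in S.

-1/8


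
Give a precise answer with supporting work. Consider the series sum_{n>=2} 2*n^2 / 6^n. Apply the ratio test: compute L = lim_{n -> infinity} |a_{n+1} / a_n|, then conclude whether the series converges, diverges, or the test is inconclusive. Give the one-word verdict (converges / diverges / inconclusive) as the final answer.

Let a_n denote the general term. Form the ratio a_{n+1}/a_n and simplify:
a_{n+1}/a_n = (n + 1)^2/(6*n^2)
Take the limit as n -> infinity: L = 1/6.
Since L = 1/6 < 1, the ratio test implies the series converges.

converges


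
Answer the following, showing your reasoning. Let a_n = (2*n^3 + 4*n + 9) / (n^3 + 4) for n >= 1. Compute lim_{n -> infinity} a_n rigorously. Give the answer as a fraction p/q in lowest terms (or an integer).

Divide numerator and denominator by n^3, the highest power:
numerator / n^3 = 2 + 4/n^2 + 9/n^3
denominator / n^3 = 1 + 4/n^3
As n -> infinity, all terms of the form c/n^k (k >= 1) tend to 0.
So numerator / n^3 -> 2 and denominator / n^3 -> 1.
Therefore lim a_n = 2.

2


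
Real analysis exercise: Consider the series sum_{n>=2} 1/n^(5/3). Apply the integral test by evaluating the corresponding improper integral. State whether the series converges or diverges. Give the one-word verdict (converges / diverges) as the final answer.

Let f(x) = x^(-5/3). Then f is positive, continuous, and decreasing on [2, infinity), so the integral test applies.
Compute the improper integral int_{2}^infinity f(x) dx:
  antiderivative F(x) = -3/(2*x^(2/3)).
  As x -> infinity, F(x) -> 0 (since p = 5/3 > 1).
  So int = F(infinity) - F(2) = 0 - (-3*2^(1/3)/4) = 3*2^(1/3)/4.
  Finite, so by the integral test, the series converges.

converges


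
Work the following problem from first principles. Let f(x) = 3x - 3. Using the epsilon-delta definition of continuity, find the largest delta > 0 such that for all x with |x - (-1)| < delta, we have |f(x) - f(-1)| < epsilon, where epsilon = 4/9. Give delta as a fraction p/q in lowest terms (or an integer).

We compute f(-1) = 3*(-1) - 3 = -6.
|f(x) - f(-1)| = |3x - 3 - (-6)| = |3(x - (-1))| = 3|x - (-1)|.
We need 3|x - (-1)| < 4/9, i.e. |x - (-1)| < 4/9 / 3 = 4/27.
So any delta <= 4/27 works. Conversely, if delta > 4/27, then x = -1 + 4/27 satisfies |x - (-1)| = 4/27 < delta but |f(x) - f(-1)| = 3 * 4/27 = 4/9, which is not < 4/9; so no larger delta works.
Hence the largest such delta is 4/27.

4/27


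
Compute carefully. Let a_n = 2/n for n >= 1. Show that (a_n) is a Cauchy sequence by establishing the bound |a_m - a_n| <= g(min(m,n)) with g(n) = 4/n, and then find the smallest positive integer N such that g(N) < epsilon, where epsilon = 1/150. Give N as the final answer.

For any m, n >= 1, by the triangle inequality:
|a_m - a_n| = |2/m - 2/n| <= 2*1/m + 2*1/n <= 4/min(m,n).
So g(n) = 4/n bounds the Cauchy difference. Since g(n) -> 0, (a_n) is Cauchy.
Now solve g(N) < 1/150: 4/N < 1/150 <=> N > 4 / (1/150) = 600.
The smallest integer strictly greater than 600 is N = 601.
Check: g(601) = 4/601 = 4/601 < 1/150; g(600) = 1/150 >= 1/150. So N = 601.

601


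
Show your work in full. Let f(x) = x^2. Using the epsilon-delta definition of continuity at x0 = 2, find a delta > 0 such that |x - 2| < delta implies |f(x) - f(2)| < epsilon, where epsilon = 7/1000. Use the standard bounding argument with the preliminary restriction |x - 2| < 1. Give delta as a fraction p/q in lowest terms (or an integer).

Factor: |x^2 - (2)^2| = |x - 2| * |x + 2|.
Impose |x - 2| < 1 first. Then |x + 2| = |(x - 2) + 2*(2)| <= |x - 2| + 2*|2| < 1 + 4 = 5.
So |x^2 - (2)^2| < delta * 5.
We need delta * 5 <= 7/1000, i.e. delta <= 7/1000/5 = 7/5000.
Since 7/5000 < 1, this is tighter than 1; take delta = 7/5000.
So delta = 7/5000 works.

7/5000


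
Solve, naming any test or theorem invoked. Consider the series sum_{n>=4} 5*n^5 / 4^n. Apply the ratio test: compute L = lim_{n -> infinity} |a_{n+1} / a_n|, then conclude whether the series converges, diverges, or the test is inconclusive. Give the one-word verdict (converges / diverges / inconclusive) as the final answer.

Let a_n denote the general term. Form the ratio a_{n+1}/a_n and simplify:
a_{n+1}/a_n = (n + 1)^5/(4*n^5)
Take the limit as n -> infinity: L = 1/4.
Since L = 1/4 < 1, the ratio test implies the series converges.

converges


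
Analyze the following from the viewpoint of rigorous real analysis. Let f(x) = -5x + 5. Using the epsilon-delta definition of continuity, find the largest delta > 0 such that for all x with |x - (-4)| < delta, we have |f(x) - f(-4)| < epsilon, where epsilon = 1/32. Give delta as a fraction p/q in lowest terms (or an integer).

We compute f(-4) = -5*(-4) + 5 = 25.
|f(x) - f(-4)| = |-5x + 5 - (25)| = |-5(x - (-4))| = 5|x - (-4)|.
We need 5|x - (-4)| < 1/32, i.e. |x - (-4)| < 1/32 / 5 = 1/160.
So any delta <= 1/160 works. Conversely, if delta > 1/160, then x = -4 + 1/160 satisfies |x - (-4)| = 1/160 < delta but |f(x) - f(-4)| = 5 * 1/160 = 1/32, which is not < 1/32; so no larger delta works.
Hence the largest such delta is 1/160.

1/160


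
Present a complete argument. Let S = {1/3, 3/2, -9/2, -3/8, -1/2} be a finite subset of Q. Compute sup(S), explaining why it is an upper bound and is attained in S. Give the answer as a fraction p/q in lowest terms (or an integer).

S is finite, so sup(S) = max(S).
Sorted decreasing:
3/2, 1/3, -3/8, -1/2, -9/2
The extremum is 3/2.
For every x in S, x <= 3/2. And 3/2 is in S, so it is attained.
Therefore sup(S) = 3/2.

3/2


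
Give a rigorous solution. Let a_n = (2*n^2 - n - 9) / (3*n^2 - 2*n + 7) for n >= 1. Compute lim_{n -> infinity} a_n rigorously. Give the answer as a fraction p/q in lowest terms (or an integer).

Divide numerator and denominator by n^2, the highest power:
numerator / n^2 = 2 - 1/n - 9/n^2
denominator / n^2 = 3 - 2/n + 7/n^2
As n -> infinity, all terms of the form c/n^k (k >= 1) tend to 0.
So numerator / n^2 -> 2 and denominator / n^2 -> 3.
Therefore lim a_n = 2/3.

2/3


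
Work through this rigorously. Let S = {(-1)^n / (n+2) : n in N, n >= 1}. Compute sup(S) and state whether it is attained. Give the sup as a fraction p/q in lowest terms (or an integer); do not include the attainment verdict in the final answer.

Analysis:
- Values: -1/3, 1/4, -1/5, 1/6, -1/7, ...
- Positive terms (even n): 1/(2+2), 1/(4+2), ... decreasing -> max = 1/4 (n=2).
- Negative terms (odd n): -1/(1+2), -1/(3+2), ... increasing -> min = -1/3 (n=1).
- So sup = 1/4 (attained at n=2); inf = -1/3 (attained at n=1).
Conclusion: sup(S) = 1/4, attained in S.

1/4


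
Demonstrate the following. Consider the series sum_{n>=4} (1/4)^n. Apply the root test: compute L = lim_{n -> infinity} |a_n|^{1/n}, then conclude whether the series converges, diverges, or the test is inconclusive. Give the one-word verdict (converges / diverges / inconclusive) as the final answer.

Let a_n denote the general term. Form |a_n|^(1/n) and simplify:
|a_n|^(1/n) = 1/4
Take the limit as n -> infinity: L = 1/4.
Since L = 1/4 < 1, the root test implies convergence.

converges


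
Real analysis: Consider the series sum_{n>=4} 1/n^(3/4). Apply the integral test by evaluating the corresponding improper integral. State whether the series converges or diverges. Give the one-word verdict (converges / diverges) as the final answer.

Let f(x) = x^(-3/4). Then f is positive, continuous, and decreasing on [4, infinity), so the integral test applies.
Compute the improper integral int_{4}^infinity f(x) dx:
  antiderivative F(x) = 4*x^(1/4).
  As x -> infinity, F(x) -> infinity (since p = 3/4 < 1).
  So the integral diverges. By the integral test, the series diverges.

diverges


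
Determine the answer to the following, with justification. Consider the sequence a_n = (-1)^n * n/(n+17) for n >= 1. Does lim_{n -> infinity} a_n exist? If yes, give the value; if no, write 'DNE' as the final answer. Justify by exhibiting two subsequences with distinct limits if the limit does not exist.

Examine the behaviour of a_n along subsequences.
a_{2k} = 2k/(2k+17) -> 1. a_{2k+1} = -(2k+1)/(2k+18) -> -1.
Since these two subsequential limits are 1 and -1, distinct, the full sequence cannot converge (a convergent sequence has all subsequences tending to the same limit). So lim a_n does not exist.

DNE


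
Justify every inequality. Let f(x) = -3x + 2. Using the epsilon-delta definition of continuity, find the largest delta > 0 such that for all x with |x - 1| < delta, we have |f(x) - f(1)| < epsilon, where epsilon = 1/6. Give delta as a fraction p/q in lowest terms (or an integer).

We compute f(1) = -3*(1) + 2 = -1.
|f(x) - f(1)| = |-3x + 2 - (-1)| = |-3(x - 1)| = 3|x - 1|.
We need 3|x - 1| < 1/6, i.e. |x - 1| < 1/6 / 3 = 1/18.
So any delta <= 1/18 works. Conversely, if delta > 1/18, then x = 1 + 1/18 satisfies |x - 1| = 1/18 < delta but |f(x) - f(1)| = 3 * 1/18 = 1/6, which is not < 1/6; so no larger delta works.
Hence the largest such delta is 1/18.

1/18


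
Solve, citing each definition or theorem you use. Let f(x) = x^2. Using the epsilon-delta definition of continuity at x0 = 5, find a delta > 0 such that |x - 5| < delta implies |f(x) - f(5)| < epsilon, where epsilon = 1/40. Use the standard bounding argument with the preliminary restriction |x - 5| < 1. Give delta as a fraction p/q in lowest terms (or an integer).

Factor: |x^2 - (5)^2| = |x - 5| * |x + 5|.
Impose |x - 5| < 1 first. Then |x + 5| = |(x - 5) + 2*(5)| <= |x - 5| + 2*|5| < 1 + 10 = 11.
So |x^2 - (5)^2| < delta * 11.
We need delta * 11 <= 1/40, i.e. delta <= 1/40/11 = 1/440.
Since 1/440 < 1, this is tighter than 1; take delta = 1/440.
So delta = 1/440 works.

1/440


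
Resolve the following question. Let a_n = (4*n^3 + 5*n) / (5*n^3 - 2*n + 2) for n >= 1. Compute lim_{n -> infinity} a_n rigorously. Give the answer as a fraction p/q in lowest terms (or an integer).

Divide numerator and denominator by n^3, the highest power:
numerator / n^3 = 4 + 5/n^2
denominator / n^3 = 5 - 2/n^2 + 2/n^3
As n -> infinity, all terms of the form c/n^k (k >= 1) tend to 0.
So numerator / n^3 -> 4 and denominator / n^3 -> 5.
Therefore lim a_n = 4/5.

4/5


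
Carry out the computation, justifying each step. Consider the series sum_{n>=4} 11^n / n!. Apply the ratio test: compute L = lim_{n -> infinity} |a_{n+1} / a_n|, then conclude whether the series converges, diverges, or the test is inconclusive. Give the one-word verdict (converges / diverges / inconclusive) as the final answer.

Let a_n denote the general term. Form the ratio a_{n+1}/a_n and simplify:
a_{n+1}/a_n = 11/(n + 1)
Take the limit as n -> infinity: L = 0.
Since L = 0 < 1, the ratio test implies the series converges.

converges


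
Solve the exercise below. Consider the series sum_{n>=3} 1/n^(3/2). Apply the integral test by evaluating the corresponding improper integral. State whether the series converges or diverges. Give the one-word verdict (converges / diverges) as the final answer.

Let f(x) = x^(-3/2). Then f is positive, continuous, and decreasing on [3, infinity), so the integral test applies.
Compute the improper integral int_{3}^infinity f(x) dx:
  antiderivative F(x) = -2/sqrt(x).
  As x -> infinity, F(x) -> 0 (since p = 3/2 > 1).
  So int = F(infinity) - F(3) = 0 - (-2*sqrt(3)/3) = 2*sqrt(3)/3.
  Finite, so by the integral test, the series converges.

converges


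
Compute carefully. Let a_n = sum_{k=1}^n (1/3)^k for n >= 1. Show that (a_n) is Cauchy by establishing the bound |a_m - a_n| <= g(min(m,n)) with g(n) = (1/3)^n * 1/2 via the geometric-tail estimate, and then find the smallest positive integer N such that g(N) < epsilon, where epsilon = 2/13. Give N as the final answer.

For m > n >= 1: |a_m - a_n| = sum_{k=n+1}^m (1/3)^k < sum_{k=n+1}^infinity (1/3)^k = (1/3)^(n+1) / (1 - 1/3) = (1/3)^n * (1/3) * (3/2) = (1/3)^n * 1/2.
So g(n) = (1/3)^n / 2. Since g(n) -> 0, (a_n) is Cauchy.
Now solve g(N) < 2/13: (1/3)^N / 2 < 2/13 <=> 3^N > 1 / (2 * 2/13) = 13/4.
Check powers of 3: 3^1 = 3 <= 13/4, 3^2 = 9 > 13/4.
So the smallest such N is 2. Check: g(2) = 1/(2 * 9) = 1/18 < 2/13.

2


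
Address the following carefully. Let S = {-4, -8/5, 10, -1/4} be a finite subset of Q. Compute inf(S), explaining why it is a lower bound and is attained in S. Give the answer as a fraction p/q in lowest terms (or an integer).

S is finite, so inf(S) = min(S).
Sorted increasing:
-4, -8/5, -1/4, 10
The extremum is -4.
For every x in S, x >= -4. And -4 is in S, so it is attained.
Therefore inf(S) = -4.

-4


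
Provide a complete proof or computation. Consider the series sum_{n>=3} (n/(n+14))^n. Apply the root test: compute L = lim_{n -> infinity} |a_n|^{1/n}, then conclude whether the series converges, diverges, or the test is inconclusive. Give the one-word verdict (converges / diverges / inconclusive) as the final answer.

Let a_n denote the general term. Form |a_n|^(1/n) and simplify:
|a_n|^(1/n) = n/(n + 14)
Take the limit as n -> infinity: L = 1.
Since L = 1, the root test is inconclusive. (In fact a_n = (n/(n+14))^n -> e^(-14) != 0, so the nth-term test shows divergence; but the root test itself gives no conclusion.)

inconclusive


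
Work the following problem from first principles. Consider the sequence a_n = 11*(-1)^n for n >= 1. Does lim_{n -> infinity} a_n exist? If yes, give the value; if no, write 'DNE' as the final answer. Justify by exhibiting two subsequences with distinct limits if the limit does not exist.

Examine the behaviour of a_n along subsequences.
Even-n subsequence a_{2k} = 11 -> 11. Odd-n subsequence a_{2k+1} = -11 -> -11.
Since these two subsequential limits are 11 and -11, distinct, the full sequence cannot converge (a convergent sequence has all subsequences tending to the same limit). So lim a_n does not exist.

DNE


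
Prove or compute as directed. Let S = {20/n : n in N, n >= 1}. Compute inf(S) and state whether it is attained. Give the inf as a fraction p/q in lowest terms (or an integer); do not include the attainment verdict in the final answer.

Analysis:
- Values: 20, 10, 20/3, 5, ... strictly decreasing.
- The maximum is 20 (n=1); sup = 20 (attained).
- The set is bounded below by 0; 20/n -> 0 so 0 is the greatest lower bound.
- 0 is not in the set, so inf = 0 is not attained.
Conclusion: inf(S) = 0, not attained in S.

0


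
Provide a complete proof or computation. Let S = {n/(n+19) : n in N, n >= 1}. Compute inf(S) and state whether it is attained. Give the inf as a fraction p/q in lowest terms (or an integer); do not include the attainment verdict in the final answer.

Analysis:
- Values: 1/20, 2/21, 3/22, 4/23, ... strictly increasing.
- Minimum is 1/20 (n=1); inf = 1/20 (attained).
- n/(n+19) = 1 - 19/(n+19) -> 1 from below as n -> infinity, and never equals 1.
- So sup = 1 (not attained).
Conclusion: inf(S) = 1/20, attained in S.

1/20


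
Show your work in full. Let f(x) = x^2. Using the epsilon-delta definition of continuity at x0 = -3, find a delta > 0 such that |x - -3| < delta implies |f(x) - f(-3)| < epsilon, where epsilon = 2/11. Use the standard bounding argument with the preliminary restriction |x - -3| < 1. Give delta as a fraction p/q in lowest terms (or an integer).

Factor: |x^2 - (-3)^2| = |x - -3| * |x + -3|.
Impose |x - -3| < 1 first. Then |x + -3| = |(x - -3) + 2*(-3)| <= |x - -3| + 2*|-3| < 1 + 6 = 7.
So |x^2 - (-3)^2| < delta * 7.
We need delta * 7 <= 2/11, i.e. delta <= 2/11/7 = 2/77.
Since 2/77 < 1, this is tighter than 1; take delta = 2/77.
So delta = 2/77 works.

2/77


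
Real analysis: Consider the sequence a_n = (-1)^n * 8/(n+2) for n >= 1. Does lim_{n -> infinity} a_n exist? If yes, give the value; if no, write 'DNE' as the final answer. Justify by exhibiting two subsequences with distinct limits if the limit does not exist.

Examine the behaviour of a_n along subsequences.
Even-n subsequence a_{2k} = 8/(2k+2) -> 0. Odd-n subsequence a_{2k+1} = -8/(2k+3) -> 0. Both tend to 0, which suggests the limit is 0; verify directly.
|a_n - 0| = 8/(n+2) < 8/n for every n >= 1.
Given epsilon > 0, choose a positive integer N > 8/epsilon. Then for all n >= N, |a_n| < 8/n <= 8/N < epsilon.
So by the definition of the limit, lim a_n exists and equals 0.

0


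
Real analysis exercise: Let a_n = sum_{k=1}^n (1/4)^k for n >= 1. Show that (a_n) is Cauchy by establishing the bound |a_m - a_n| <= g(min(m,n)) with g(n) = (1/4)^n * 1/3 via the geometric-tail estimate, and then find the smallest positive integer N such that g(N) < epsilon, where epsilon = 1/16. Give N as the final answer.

For m > n >= 1: |a_m - a_n| = sum_{k=n+1}^m (1/4)^k < sum_{k=n+1}^infinity (1/4)^k = (1/4)^(n+1) / (1 - 1/4) = (1/4)^n * (1/4) * (4/3) = (1/4)^n * 1/3.
So g(n) = (1/4)^n / 3. Since g(n) -> 0, (a_n) is Cauchy.
Now solve g(N) < 1/16: (1/4)^N / 3 < 1/16 <=> 4^N > 1 / (3 * 1/16) = 16/3.
Check powers of 4: 4^1 = 4 <= 16/3, 4^2 = 16 > 16/3.
So the smallest such N is 2. Check: g(2) = 1/(3 * 16) = 1/48 < 1/16.

2


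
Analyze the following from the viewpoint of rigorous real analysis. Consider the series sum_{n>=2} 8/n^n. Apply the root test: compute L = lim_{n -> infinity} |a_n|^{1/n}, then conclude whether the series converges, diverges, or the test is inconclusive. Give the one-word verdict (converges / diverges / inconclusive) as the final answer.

Let a_n denote the general term. Form |a_n|^(1/n) and simplify:
|a_n|^(1/n) = 2^(3/n)/n
Take the limit as n -> infinity: L = 0.
Since L = 0 < 1, the root test implies convergence.

converges


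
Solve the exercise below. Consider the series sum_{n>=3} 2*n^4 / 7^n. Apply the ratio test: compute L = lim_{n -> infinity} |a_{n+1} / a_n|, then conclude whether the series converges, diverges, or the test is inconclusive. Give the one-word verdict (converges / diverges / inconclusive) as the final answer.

Let a_n denote the general term. Form the ratio a_{n+1}/a_n and simplify:
a_{n+1}/a_n = (n + 1)^4/(7*n^4)
Take the limit as n -> infinity: L = 1/7.
Since L = 1/7 < 1, the ratio test implies the series converges.

converges


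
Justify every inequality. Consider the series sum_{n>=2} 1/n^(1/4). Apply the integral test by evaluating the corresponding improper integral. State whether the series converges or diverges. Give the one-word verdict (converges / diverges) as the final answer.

Let f(x) = x^(-1/4). Then f is positive, continuous, and decreasing on [2, infinity), so the integral test applies.
Compute the improper integral int_{2}^infinity f(x) dx:
  antiderivative F(x) = 4*x^(3/4)/3.
  As x -> infinity, F(x) -> infinity (since p = 1/4 < 1).
  So the integral diverges. By the integral test, the series diverges.

diverges


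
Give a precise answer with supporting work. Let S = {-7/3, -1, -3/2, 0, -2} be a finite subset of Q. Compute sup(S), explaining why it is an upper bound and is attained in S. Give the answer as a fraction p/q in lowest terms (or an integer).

S is finite, so sup(S) = max(S).
Sorted decreasing:
0, -1, -3/2, -2, -7/3
The extremum is 0.
For every x in S, x <= 0. And 0 is in S, so it is attained.
Therefore sup(S) = 0.

0


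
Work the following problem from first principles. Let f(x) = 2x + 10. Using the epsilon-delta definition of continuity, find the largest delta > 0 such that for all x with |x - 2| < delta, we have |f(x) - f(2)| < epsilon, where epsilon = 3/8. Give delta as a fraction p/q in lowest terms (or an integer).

We compute f(2) = 2*(2) + 10 = 14.
|f(x) - f(2)| = |2x + 10 - (14)| = |2(x - 2)| = 2|x - 2|.
We need 2|x - 2| < 3/8, i.e. |x - 2| < 3/8 / 2 = 3/16.
So any delta <= 3/16 works. Conversely, if delta > 3/16, then x = 2 + 3/16 satisfies |x - 2| = 3/16 < delta but |f(x) - f(2)| = 2 * 3/16 = 3/8, which is not < 3/8; so no larger delta works.
Hence the largest such delta is 3/16.

3/16


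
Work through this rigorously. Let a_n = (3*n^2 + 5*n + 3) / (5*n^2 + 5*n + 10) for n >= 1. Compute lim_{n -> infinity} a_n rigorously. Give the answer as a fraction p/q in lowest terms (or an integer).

Divide numerator and denominator by n^2, the highest power:
numerator / n^2 = 3 + 5/n + 3/n^2
denominator / n^2 = 5 + 5/n + 10/n^2
As n -> infinity, all terms of the form c/n^k (k >= 1) tend to 0.
So numerator / n^2 -> 3 and denominator / n^2 -> 5.
Therefore lim a_n = 3/5.

3/5


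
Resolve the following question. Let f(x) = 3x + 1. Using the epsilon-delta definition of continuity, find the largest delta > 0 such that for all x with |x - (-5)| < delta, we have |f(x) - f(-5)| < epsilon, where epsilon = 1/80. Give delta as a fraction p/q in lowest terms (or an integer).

We compute f(-5) = 3*(-5) + 1 = -14.
|f(x) - f(-5)| = |3x + 1 - (-14)| = |3(x - (-5))| = 3|x - (-5)|.
We need 3|x - (-5)| < 1/80, i.e. |x - (-5)| < 1/80 / 3 = 1/240.
So any delta <= 1/240 works. Conversely, if delta > 1/240, then x = -5 + 1/240 satisfies |x - (-5)| = 1/240 < delta but |f(x) - f(-5)| = 3 * 1/240 = 1/80, which is not < 1/80; so no larger delta works.
Hence the largest such delta is 1/240.

1/240


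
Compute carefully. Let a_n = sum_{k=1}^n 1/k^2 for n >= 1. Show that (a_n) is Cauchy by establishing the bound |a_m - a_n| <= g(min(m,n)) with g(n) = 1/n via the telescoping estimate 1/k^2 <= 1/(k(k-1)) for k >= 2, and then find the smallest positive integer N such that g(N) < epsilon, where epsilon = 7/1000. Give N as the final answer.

For m > n >= 1: |a_m - a_n| = sum_{k=n+1}^m 1/k^2.
Use 1/k^2 <= 1/(k(k-1)) = 1/(k-1) - 1/k for k >= 2:
sum_{k=n+1}^m 1/k^2 <= sum_{k=n+1}^m (1/(k-1) - 1/k) = 1/n - 1/m <= 1/n.
By symmetry the same bound holds with n,m swapped, so |a_m - a_n| <= 1/min(m,n) = g(min(m,n)). Since g(n) -> 0, (a_n) is Cauchy.
Now solve g(N) < 7/1000: 1/N < 7/1000 <=> N > 1/(7/1000) = 1000/7.
The smallest integer strictly greater than 1000/7 is N = 143.
Check: g(143) = 1/143 < 7/1000; g(142) = 1/142 >= 7/1000. So N = 143.

143


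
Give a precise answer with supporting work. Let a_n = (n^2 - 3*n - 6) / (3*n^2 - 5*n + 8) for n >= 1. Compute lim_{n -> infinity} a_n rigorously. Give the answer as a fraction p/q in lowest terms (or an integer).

Divide numerator and denominator by n^2, the highest power:
numerator / n^2 = 1 - 3/n - 6/n^2
denominator / n^2 = 3 - 5/n + 8/n^2
As n -> infinity, all terms of the form c/n^k (k >= 1) tend to 0.
So numerator / n^2 -> 1 and denominator / n^2 -> 3.
Therefore lim a_n = 1/3.

1/3


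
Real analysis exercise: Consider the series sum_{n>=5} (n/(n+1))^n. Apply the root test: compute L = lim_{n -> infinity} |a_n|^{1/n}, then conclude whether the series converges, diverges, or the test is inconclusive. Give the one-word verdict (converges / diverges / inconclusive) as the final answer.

Let a_n denote the general term. Form |a_n|^(1/n) and simplify:
|a_n|^(1/n) = n/(n + 1)
Take the limit as n -> infinity: L = 1.
Since L = 1, the root test is inconclusive. (In fact a_n = (n/(n+1))^n -> e^(-1) != 0, so the nth-term test shows divergence; but the root test itself gives no conclusion.)

inconclusive


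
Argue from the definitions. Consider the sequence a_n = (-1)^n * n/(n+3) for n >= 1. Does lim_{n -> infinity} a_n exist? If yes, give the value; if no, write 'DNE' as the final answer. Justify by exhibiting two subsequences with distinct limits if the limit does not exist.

Examine the behaviour of a_n along subsequences.
a_{2k} = 2k/(2k+3) -> 1. a_{2k+1} = -(2k+1)/(2k+4) -> -1.
Since these two subsequential limits are 1 and -1, distinct, the full sequence cannot converge (a convergent sequence has all subsequences tending to the same limit). So lim a_n does not exist.

DNE


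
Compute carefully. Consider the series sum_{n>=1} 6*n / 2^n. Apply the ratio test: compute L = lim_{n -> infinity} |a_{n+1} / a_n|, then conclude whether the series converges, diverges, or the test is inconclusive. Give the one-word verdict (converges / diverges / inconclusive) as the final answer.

Let a_n denote the general term. Form the ratio a_{n+1}/a_n and simplify:
a_{n+1}/a_n = (n + 1)/(2*n)
Take the limit as n -> infinity: L = 1/2.
Since L = 1/2 < 1, the ratio test implies the series converges.

converges


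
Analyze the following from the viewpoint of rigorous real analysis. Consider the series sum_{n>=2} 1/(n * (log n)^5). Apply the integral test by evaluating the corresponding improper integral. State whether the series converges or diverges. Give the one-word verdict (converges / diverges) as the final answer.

Let f(x) = 1/(x*log(x)^5). Then f is positive, continuous, and decreasing on [2, infinity), so the integral test applies.
Compute the improper integral int_{2}^infinity f(x) dx:
  antiderivative F(x) = -1/(4*log(x)^4).
  F(x) -> 0 as x -> infinity.  int = 0 - F(2) = 1/(4*log(2)^4) < infinity. By the integral test, the series converges.

converges


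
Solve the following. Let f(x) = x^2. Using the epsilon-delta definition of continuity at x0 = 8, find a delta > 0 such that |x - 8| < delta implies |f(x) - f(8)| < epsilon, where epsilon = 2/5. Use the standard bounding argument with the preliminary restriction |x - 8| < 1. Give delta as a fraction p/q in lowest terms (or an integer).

Factor: |x^2 - (8)^2| = |x - 8| * |x + 8|.
Impose |x - 8| < 1 first. Then |x + 8| = |(x - 8) + 2*(8)| <= |x - 8| + 2*|8| < 1 + 16 = 17.
So |x^2 - (8)^2| < delta * 17.
We need delta * 17 <= 2/5, i.e. delta <= 2/5/17 = 2/85.
Since 2/85 < 1, this is tighter than 1; take delta = 2/85.
So delta = 2/85 works.

2/85


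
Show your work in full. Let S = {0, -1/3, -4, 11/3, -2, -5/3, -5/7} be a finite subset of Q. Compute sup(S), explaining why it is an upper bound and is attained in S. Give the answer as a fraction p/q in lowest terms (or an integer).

S is finite, so sup(S) = max(S).
Sorted decreasing:
11/3, 0, -1/3, -5/7, -5/3, -2, -4
The extremum is 11/3.
For every x in S, x <= 11/3. And 11/3 is in S, so it is attained.
Therefore sup(S) = 11/3.

11/3


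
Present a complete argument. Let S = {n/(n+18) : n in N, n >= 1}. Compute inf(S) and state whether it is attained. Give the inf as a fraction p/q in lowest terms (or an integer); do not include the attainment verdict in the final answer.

Analysis:
- Values: 1/19, 1/10, 1/7, 2/11, ... strictly increasing.
- Minimum is 1/19 (n=1); inf = 1/19 (attained).
- n/(n+18) = 1 - 18/(n+18) -> 1 from below as n -> infinity, and never equals 1.
- So sup = 1 (not attained).
Conclusion: inf(S) = 1/19, attained in S.

1/19


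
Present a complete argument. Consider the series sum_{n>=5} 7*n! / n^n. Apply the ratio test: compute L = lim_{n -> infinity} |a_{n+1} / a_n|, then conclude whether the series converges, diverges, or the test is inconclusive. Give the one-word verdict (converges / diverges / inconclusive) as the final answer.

Let a_n denote the general term. Form the ratio a_{n+1}/a_n and simplify:
a_{n+1}/a_n = (n/(n + 1))^n
Take the limit as n -> infinity: L = exp(-1).
Since L = exp(-1) < 1, the ratio test implies the series converges.

converges


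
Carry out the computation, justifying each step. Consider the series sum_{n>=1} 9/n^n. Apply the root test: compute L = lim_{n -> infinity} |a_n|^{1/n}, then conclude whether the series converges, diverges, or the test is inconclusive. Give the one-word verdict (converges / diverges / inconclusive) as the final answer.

Let a_n denote the general term. Form |a_n|^(1/n) and simplify:
|a_n|^(1/n) = 3^(2/n)/n
Take the limit as n -> infinity: L = 0.
Since L = 0 < 1, the root test implies convergence.

converges


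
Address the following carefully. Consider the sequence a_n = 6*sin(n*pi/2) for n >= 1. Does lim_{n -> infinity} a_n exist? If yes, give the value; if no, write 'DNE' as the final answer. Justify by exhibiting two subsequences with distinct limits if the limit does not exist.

Examine the behaviour of a_n along subsequences.
a_{4k+1} = 6*sin(pi/2 + 2k*pi) = 6 -> 6. a_{4k+3} = 6*sin(3pi/2 + 2k*pi) = -6 -> -6.
Since these two subsequential limits are 6 and -6, distinct, the full sequence cannot converge (a convergent sequence has all subsequences tending to the same limit). So lim a_n does not exist.

DNE


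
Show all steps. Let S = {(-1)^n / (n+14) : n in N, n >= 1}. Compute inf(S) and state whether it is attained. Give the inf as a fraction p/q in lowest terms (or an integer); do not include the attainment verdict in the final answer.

Analysis:
- Values: -1/15, 1/16, -1/17, 1/18, -1/19, ...
- Positive terms (even n): 1/(2+14), 1/(4+14), ... decreasing -> max = 1/16 (n=2).
- Negative terms (odd n): -1/(1+14), -1/(3+14), ... increasing -> min = -1/15 (n=1).
- So sup = 1/16 (attained at n=2); inf = -1/15 (attained at n=1).
Conclusion: inf(S) = -1/15, attained in S.

-1/15


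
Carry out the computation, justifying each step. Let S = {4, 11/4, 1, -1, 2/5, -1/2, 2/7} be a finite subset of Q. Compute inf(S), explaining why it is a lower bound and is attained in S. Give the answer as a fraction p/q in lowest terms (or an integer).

S is finite, so inf(S) = min(S).
Sorted increasing:
-1, -1/2, 2/7, 2/5, 1, 11/4, 4
The extremum is -1.
For every x in S, x >= -1. And -1 is in S, so it is attained.
Therefore inf(S) = -1.

-1


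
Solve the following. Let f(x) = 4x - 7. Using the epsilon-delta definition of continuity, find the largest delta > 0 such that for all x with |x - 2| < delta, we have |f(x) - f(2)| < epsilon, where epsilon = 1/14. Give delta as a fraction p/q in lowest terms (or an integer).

We compute f(2) = 4*(2) - 7 = 1.
|f(x) - f(2)| = |4x - 7 - (1)| = |4(x - 2)| = 4|x - 2|.
We need 4|x - 2| < 1/14, i.e. |x - 2| < 1/14 / 4 = 1/56.
So any delta <= 1/56 works. Conversely, if delta > 1/56, then x = 2 + 1/56 satisfies |x - 2| = 1/56 < delta but |f(x) - f(2)| = 4 * 1/56 = 1/14, which is not < 1/14; so no larger delta works.
Hence the largest such delta is 1/56.

1/56


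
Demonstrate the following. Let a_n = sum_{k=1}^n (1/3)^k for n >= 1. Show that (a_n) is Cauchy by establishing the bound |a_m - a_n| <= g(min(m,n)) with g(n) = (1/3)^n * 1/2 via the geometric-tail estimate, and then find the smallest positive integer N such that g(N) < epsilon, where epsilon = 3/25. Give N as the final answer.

For m > n >= 1: |a_m - a_n| = sum_{k=n+1}^m (1/3)^k < sum_{k=n+1}^infinity (1/3)^k = (1/3)^(n+1) / (1 - 1/3) = (1/3)^n * (1/3) * (3/2) = (1/3)^n * 1/2.
So g(n) = (1/3)^n / 2. Since g(n) -> 0, (a_n) is Cauchy.
Now solve g(N) < 3/25: (1/3)^N / 2 < 3/25 <=> 3^N > 1 / (2 * 3/25) = 25/6.
Check powers of 3: 3^1 = 3 <= 25/6, 3^2 = 9 > 25/6.
So the smallest such N is 2. Check: g(2) = 1/(2 * 9) = 1/18 < 3/25.

2


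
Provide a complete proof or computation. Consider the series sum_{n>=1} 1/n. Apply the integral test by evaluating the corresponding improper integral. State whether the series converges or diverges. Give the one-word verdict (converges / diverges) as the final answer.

Let f(x) = 1/x. Then f is positive, continuous, and decreasing on [1, infinity), so the integral test applies.
Compute the improper integral int_{1}^infinity f(x) dx:
  antiderivative F(x) = log(x).
  As x -> infinity, log(x) -> infinity.
  So int = infinity - log(1) = infinity. By the integral test, the series diverges.

diverges


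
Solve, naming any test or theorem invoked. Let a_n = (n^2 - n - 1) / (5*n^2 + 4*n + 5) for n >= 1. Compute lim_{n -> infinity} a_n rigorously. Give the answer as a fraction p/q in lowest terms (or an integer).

Divide numerator and denominator by n^2, the highest power:
numerator / n^2 = 1 - 1/n - 1/n^2
denominator / n^2 = 5 + 4/n + 5/n^2
As n -> infinity, all terms of the form c/n^k (k >= 1) tend to 0.
So numerator / n^2 -> 1 and denominator / n^2 -> 5.
Therefore lim a_n = 1/5.

1/5


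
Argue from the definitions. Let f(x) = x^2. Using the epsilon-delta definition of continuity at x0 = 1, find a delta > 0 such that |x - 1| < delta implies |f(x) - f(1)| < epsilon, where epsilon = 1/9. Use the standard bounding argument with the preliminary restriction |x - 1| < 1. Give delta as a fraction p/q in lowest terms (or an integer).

Factor: |x^2 - (1)^2| = |x - 1| * |x + 1|.
Impose |x - 1| < 1 first. Then |x + 1| = |(x - 1) + 2*(1)| <= |x - 1| + 2*|1| < 1 + 2 = 3.
So |x^2 - (1)^2| < delta * 3.
We need delta * 3 <= 1/9, i.e. delta <= 1/9/3 = 1/27.
Since 1/27 < 1, this is tighter than 1; take delta = 1/27.
So delta = 1/27 works.

1/27


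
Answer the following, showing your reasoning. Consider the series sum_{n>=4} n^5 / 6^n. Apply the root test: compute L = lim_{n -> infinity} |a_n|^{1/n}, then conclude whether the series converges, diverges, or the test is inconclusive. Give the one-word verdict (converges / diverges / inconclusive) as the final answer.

Let a_n denote the general term. Form |a_n|^(1/n) and simplify:
|a_n|^(1/n) = n^(5/n)/6
Take the limit as n -> infinity: L = 1/6.
Since L = 1/6 < 1, the root test implies convergence.

converges


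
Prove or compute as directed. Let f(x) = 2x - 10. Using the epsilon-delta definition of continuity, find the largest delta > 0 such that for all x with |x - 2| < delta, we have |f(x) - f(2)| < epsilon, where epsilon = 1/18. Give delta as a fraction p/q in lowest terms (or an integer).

We compute f(2) = 2*(2) - 10 = -6.
|f(x) - f(2)| = |2x - 10 - (-6)| = |2(x - 2)| = 2|x - 2|.
We need 2|x - 2| < 1/18, i.e. |x - 2| < 1/18 / 2 = 1/36.
So any delta <= 1/36 works. Conversely, if delta > 1/36, then x = 2 + 1/36 satisfies |x - 2| = 1/36 < delta but |f(x) - f(2)| = 2 * 1/36 = 1/18, which is not < 1/18; so no larger delta works.
Hence the largest such delta is 1/36.

1/36


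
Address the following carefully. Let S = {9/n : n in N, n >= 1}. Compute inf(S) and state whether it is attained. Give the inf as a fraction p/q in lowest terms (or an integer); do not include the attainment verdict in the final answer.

Analysis:
- Values: 9, 9/2, 3, 9/4, ... strictly decreasing.
- The maximum is 9 (n=1); sup = 9 (attained).
- The set is bounded below by 0; 9/n -> 0 so 0 is the greatest lower bound.
- 0 is not in the set, so inf = 0 is not attained.
Conclusion: inf(S) = 0, not attained in S.

0


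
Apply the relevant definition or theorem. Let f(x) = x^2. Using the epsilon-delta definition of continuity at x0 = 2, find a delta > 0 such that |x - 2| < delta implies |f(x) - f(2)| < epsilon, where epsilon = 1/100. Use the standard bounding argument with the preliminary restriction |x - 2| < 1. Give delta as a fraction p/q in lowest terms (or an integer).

Factor: |x^2 - (2)^2| = |x - 2| * |x + 2|.
Impose |x - 2| < 1 first. Then |x + 2| = |(x - 2) + 2*(2)| <= |x - 2| + 2*|2| < 1 + 4 = 5.
So |x^2 - (2)^2| < delta * 5.
We need delta * 5 <= 1/100, i.e. delta <= 1/100/5 = 1/500.
Since 1/500 < 1, this is tighter than 1; take delta = 1/500.
So delta = 1/500 works.

1/500


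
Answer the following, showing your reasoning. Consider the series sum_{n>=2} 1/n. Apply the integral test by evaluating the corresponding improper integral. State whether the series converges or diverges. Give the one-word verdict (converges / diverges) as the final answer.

Let f(x) = 1/x. Then f is positive, continuous, and decreasing on [2, infinity), so the integral test applies.
Compute the improper integral int_{2}^infinity f(x) dx:
  antiderivative F(x) = log(x).
  As x -> infinity, log(x) -> infinity.
  So int = infinity - log(2) = infinity. By the integral test, the series diverges.

diverges


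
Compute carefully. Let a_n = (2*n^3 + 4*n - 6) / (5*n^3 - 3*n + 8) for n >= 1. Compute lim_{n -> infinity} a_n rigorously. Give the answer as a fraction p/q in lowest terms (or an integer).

Divide numerator and denominator by n^3, the highest power:
numerator / n^3 = 2 + 4/n^2 - 6/n^3
denominator / n^3 = 5 - 3/n^2 + 8/n^3
As n -> infinity, all terms of the form c/n^k (k >= 1) tend to 0.
So numerator / n^3 -> 2 and denominator / n^3 -> 5.
Therefore lim a_n = 2/5.

2/5


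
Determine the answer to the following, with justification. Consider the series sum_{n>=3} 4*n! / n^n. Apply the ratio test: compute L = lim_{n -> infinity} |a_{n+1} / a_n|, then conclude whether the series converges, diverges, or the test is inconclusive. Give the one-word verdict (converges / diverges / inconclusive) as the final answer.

Let a_n denote the general term. Form the ratio a_{n+1}/a_n and simplify:
a_{n+1}/a_n = (n/(n + 1))^n
Take the limit as n -> infinity: L = exp(-1).
Since L = exp(-1) < 1, the ratio test implies the series converges.

converges


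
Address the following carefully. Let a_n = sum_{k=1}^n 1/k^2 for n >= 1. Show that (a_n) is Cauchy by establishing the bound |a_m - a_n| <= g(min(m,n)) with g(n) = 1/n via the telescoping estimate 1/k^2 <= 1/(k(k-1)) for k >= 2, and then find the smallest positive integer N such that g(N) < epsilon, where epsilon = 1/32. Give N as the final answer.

For m > n >= 1: |a_m - a_n| = sum_{k=n+1}^m 1/k^2.
Use 1/k^2 <= 1/(k(k-1)) = 1/(k-1) - 1/k for k >= 2:
sum_{k=n+1}^m 1/k^2 <= sum_{k=n+1}^m (1/(k-1) - 1/k) = 1/n - 1/m <= 1/n.
By symmetry the same bound holds with n,m swapped, so |a_m - a_n| <= 1/min(m,n) = g(min(m,n)). Since g(n) -> 0, (a_n) is Cauchy.
Now solve g(N) < 1/32: 1/N < 1/32 <=> N > 1/(1/32) = 32.
The smallest integer strictly greater than 32 is N = 33.
Check: g(33) = 1/33 < 1/32; g(32) = 1/32 >= 1/32. So N = 33.

33
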